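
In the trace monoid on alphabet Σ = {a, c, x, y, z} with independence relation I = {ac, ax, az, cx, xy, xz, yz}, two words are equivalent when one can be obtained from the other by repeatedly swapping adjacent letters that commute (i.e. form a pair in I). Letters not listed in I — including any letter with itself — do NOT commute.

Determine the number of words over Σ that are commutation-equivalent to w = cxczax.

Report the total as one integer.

60

0(c) covers ∅
1(x) covers ∅
2(c) covers 0:c
3(z) covers 2:c
4(a) covers ∅
5(x) covers 1:x
floor of heap: 0:c, 1:x, 4:a
completions by unplaced set U, small U first (add the entries for U minus each lowest piece of U):
  |U|=1: {3}:1  {4}:1  {5}:1
  |U|=2: {1,5}:1  {2,3}:1  {3,4}:2  {3,5}:2  {4,5}:2
  |U|=3: {0,2,3}:1  {1,3,5}:3  {1,4,5}:3  {2,3,4}:3  {2,3,5}:3  {3,4,5}:6
  |U|=4: {0,2,3,4}:4  {0,2,3,5}:4  {1,2,3,5}:6  {1,3,4,5}:12  {2,3,4,5}:12
  start at 0(c): 30
  start at 1(x): 20
  start at 4(a): 10
sum over floor = 60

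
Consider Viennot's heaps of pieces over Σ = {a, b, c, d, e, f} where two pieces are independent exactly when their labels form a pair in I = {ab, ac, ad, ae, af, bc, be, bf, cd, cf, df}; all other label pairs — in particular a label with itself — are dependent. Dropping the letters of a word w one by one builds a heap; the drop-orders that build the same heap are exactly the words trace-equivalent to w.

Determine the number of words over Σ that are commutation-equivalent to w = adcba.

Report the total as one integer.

30

piece 0:a — minimal
piece 1:d — minimal
piece 2:c — minimal
piece 3:b rests on {1:d}
piece 4:a rests on {0:a}
minimal pieces: {0:a, 1:d, 2:c}
ways to finish when only these pieces remain (= sum over removing one remaining piece with nothing left below it):
  1 left: {2}→1  {3}→1  {4}→1
  2 left: {0,4}→1  {1,3}→1  {2,3}→2  {2,4}→2  {3,4}→2
  3 left: {0,2,4}→3  {0,3,4}→3  {1,2,3}→3  {1,3,4}→3  {2,3,4}→6
  placing 0:a first → 12 extensions
  placing 1:d first → 12 extensions
  placing 2:c first → 6 extensions
total linear extensions = 30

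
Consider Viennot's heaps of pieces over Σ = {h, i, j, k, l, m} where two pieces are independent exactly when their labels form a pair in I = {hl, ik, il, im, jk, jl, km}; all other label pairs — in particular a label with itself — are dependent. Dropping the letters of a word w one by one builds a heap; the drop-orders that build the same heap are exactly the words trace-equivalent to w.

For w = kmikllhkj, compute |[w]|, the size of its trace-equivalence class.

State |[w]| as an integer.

129

#0=k has no predecessor
#1=m has no predecessor
#2=i has no predecessor
#3=k depends on [0:k]
#4=l depends on [1:m, 3:k]
#5=l depends on [4:l]
#6=h depends on [1:m, 2:i, 3:k]
#7=k depends on [5:l, 6:h]
#8=j depends on [6:h]
sources: [0:k, 1:m, 2:i]
N(rest) = Σ N(rest − s) over sources s of rest; N(one piece) = 1:
  size 1 → [7]=1  [8]=1
  size 2 → [5,7]=1  [7,8]=2
  size 3 → [4,5,7]=1  [5,7,8]=3  [6,7,8]=2
  size 4 → [2,6,7,8]=2  [4,5,7,8]=4  [5,6,7,8]=5
  size 5 → [2,5,6,7,8]=7  [4,5,6,7,8]=9
  size 6 → [1,4,5,6,7,8]=9  [2,4,5,6,7,8]=16  [3,4,5,6,7,8]=9
  size 7 → [0,3,4,5,6,7,8]=9  [1,2,4,5,6,7,8]=25  [1,3,4,5,6,7,8]=18  [2,3,4,5,6,7,8]=25
  first=0(k) contributes 68
  first=1(m) contributes 34
  first=2(i) contributes 27
|[w]| = 129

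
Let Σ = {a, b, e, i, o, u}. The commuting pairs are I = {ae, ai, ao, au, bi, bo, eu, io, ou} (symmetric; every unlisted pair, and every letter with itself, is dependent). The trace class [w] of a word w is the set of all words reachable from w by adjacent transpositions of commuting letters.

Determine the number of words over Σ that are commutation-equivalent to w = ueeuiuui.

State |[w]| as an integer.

0(u) covers ∅
1(e) covers ∅
2(e) covers 1:e
3(u) covers 0:u
4(i) covers 2:e, 3:u
5(u) covers 4:i
6(u) covers 5:u
7(i) covers 6:u
floor of heap: 0:u, 1:e
completions by unplaced set U, small U first (add the entries for U minus each lowest piece of U):
  |U|=1: {7}:1
  |U|=2: {6,7}:1
  |U|=3: {5,6,7}:1
  |U|=4: {4,5,6,7}:1
  |U|=5: {2,4,5,6,7}:1  {3,4,5,6,7}:1
  |U|=6: {0,3,4,5,6,7}:1  {1,2,4,5,6,7}:1  {2,3,4,5,6,7}:2
  start at 0(u): 3
  start at 1(e): 3
sum over floor = 6

6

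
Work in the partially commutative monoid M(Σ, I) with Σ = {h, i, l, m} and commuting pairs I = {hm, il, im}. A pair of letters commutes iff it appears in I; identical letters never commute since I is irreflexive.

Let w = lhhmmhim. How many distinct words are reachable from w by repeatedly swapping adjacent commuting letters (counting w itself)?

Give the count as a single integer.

drop 0:l onto floor
drop 1:h onto {0:l}
drop 2:h onto {1:h}
drop 3:m onto {0:l}
drop 4:m onto {3:m}
drop 5:h onto {2:h}
drop 6:i onto {5:h}
drop 7:m onto {4:m}
ground layer = {0:l}
drop-orders for the pieces not yet dropped (sum over which currently-grounded one goes next):
  1 to go: {6} 1  {7} 1
  2 to go: {4,7} 1  {5,6} 1  {6,7} 2
  3 to go: {2,5,6} 1  {3,4,7} 1  {4,6,7} 3  {5,6,7} 3
  4 to go: {1,2,5,6} 1  {2,5,6,7} 4  {3,4,6,7} 4  {4,5,6,7} 6
  5 to go: {1,2,5,6,7} 5  {2,4,5,6,7} 10  {3,4,5,6,7} 10
  6 to go: {1,2,4,5,6,7} 15  {2,3,4,5,6,7} 20
  if 0:l drops first: 35 orders

35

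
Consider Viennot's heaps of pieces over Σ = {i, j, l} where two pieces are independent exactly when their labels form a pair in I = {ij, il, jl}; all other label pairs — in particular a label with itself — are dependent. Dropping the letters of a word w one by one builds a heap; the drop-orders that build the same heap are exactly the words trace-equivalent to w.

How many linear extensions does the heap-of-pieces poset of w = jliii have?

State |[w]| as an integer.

#0=j has no predecessor
#1=l has no predecessor
#2=i has no predecessor
#3=i depends on [2:i]
#4=i depends on [3:i]
sources: [0:j, 1:l, 2:i]
N(rest) = Σ N(rest − s) over sources s of rest; N(one piece) = 1:
  size 1 → [0]=1  [1]=1  [4]=1
  size 2 → [0,1]=2  [0,4]=2  [1,4]=2  [3,4]=1
  size 3 → [0,1,4]=6  [0,3,4]=3  [1,3,4]=3  [2,3,4]=1
  first=0(j) contributes 4
  first=1(l) contributes 4
  first=2(i) contributes 12
|[w]| = 20

20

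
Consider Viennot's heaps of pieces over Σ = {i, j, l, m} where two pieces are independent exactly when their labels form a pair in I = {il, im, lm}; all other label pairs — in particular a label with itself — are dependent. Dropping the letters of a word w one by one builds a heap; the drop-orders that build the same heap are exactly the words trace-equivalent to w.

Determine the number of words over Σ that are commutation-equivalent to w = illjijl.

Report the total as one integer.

3

piece 0:i — minimal
piece 1:l — minimal
piece 2:l rests on {1:l}
piece 3:j rests on {0:i, 2:l}
piece 4:i rests on {3:j}
piece 5:j rests on {4:i}
piece 6:l rests on {5:j}
minimal pieces: {0:i, 1:l}
ways to finish when only these pieces remain (= sum over removing one remaining piece with nothing left below it):
  1 left: {6}→1
  2 left: {5,6}→1
  3 left: {4,5,6}→1
  4 left: {3,4,5,6}→1
  5 left: {0,3,4,5,6}→1  {2,3,4,5,6}→1
  placing 0:i first → 1 extensions
  placing 1:l first → 2 extensions
total linear extensions = 3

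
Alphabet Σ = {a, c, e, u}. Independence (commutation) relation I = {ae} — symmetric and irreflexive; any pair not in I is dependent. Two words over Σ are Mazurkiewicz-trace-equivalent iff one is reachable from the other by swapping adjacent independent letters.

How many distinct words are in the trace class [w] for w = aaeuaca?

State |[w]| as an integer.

3

piece 0:a — minimal
piece 1:a rests on {0:a}
piece 2:e — minimal
piece 3:u rests on {1:a, 2:e}
piece 4:a rests on {3:u}
piece 5:c rests on {4:a}
piece 6:a rests on {5:c}
minimal pieces: {0:a, 2:e}
ways to finish when only these pieces remain (= sum over removing one remaining piece with nothing left below it):
  1 left: {6}→1
  2 left: {5,6}→1
  3 left: {4,5,6}→1
  4 left: {3,4,5,6}→1
  5 left: {1,3,4,5,6}→1  {2,3,4,5,6}→1
  placing 0:a first → 2 extensions
  placing 2:e first → 1 extensions
total linear extensions = 3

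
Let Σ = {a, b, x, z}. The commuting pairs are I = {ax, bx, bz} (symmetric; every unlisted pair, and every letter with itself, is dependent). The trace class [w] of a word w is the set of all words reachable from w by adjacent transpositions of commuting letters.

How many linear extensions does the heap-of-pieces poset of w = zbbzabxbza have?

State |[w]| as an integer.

#0=z has no predecessor
#1=b has no predecessor
#2=b depends on [1:b]
#3=z depends on [0:z]
#4=a depends on [2:b, 3:z]
#5=b depends on [4:a]
#6=x depends on [3:z]
#7=b depends on [5:b]
#8=z depends on [4:a, 6:x]
#9=a depends on [7:b, 8:z]
sources: [0:z, 1:b]
N(rest) = Σ N(rest − s) over sources s of rest; N(one piece) = 1:
  size 1 → [9]=1
  size 2 → [7,9]=1  [8,9]=1
  size 3 → [5,7,9]=1  [6,8,9]=1  [7,8,9]=2
  size 4 → [5,7,8,9]=3  [6,7,8,9]=3
  size 5 → [4,5,7,8,9]=3  [5,6,7,8,9]=6
  size 6 → [2,4,5,7,8,9]=3  [4,5,6,7,8,9]=9
  size 7 → [1,2,4,5,7,8,9]=3  [2,4,5,6,7,8,9]=12  [3,4,5,6,7,8,9]=9
  size 8 → [0,3,4,5,6,7,8,9]=9  [1,2,4,5,6,7,8,9]=15  [2,3,4,5,6,7,8,9]=21
  first=0(z) contributes 36
  first=1(b) contributes 30
|[w]| = 66

66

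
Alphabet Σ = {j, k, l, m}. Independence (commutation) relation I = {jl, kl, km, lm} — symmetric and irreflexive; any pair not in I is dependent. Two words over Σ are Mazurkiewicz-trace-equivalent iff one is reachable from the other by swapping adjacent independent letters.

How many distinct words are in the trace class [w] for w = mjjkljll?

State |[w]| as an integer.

56

drop 0:m onto floor
drop 1:j onto {0:m}
drop 2:j onto {1:j}
drop 3:k onto {2:j}
drop 4:l onto floor
drop 5:j onto {3:k}
drop 6:l onto {4:l}
drop 7:l onto {6:l}
ground layer = {0:m, 4:l}
drop-orders for the pieces not yet dropped (sum over which currently-grounded one goes next):
  1 to go: {5} 1  {7} 1
  2 to go: {3,5} 1  {5,7} 2  {6,7} 1
  3 to go: {2,3,5} 1  {3,5,7} 3  {4,6,7} 1  {5,6,7} 3
  4 to go: {1,2,3,5} 1  {2,3,5,7} 4  {3,5,6,7} 6  {4,5,6,7} 4
  5 to go: {0,1,2,3,5} 1  {1,2,3,5,7} 5  {2,3,5,6,7} 10  {3,4,5,6,7} 10
  6 to go: {0,1,2,3,5,7} 6  {1,2,3,5,6,7} 15  {2,3,4,5,6,7} 20
  if 0:m drops first: 35 orders
  if 4:l drops first: 21 orders
heap linearizations: 56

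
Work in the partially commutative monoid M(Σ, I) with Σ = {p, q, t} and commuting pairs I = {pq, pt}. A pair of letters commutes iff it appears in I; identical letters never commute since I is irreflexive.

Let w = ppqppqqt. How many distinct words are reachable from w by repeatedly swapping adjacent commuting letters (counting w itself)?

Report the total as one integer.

70

#0=p has no predecessor
#1=p depends on [0:p]
#2=q has no predecessor
#3=p depends on [1:p]
#4=p depends on [3:p]
#5=q depends on [2:q]
#6=q depends on [5:q]
#7=t depends on [6:q]
sources: [0:p, 2:q]
N(rest) = Σ N(rest − s) over sources s of rest; N(one piece) = 1:
  size 1 → [4]=1  [7]=1
  size 2 → [3,4]=1  [4,7]=2  [6,7]=1
  size 3 → [1,3,4]=1  [3,4,7]=3  [4,6,7]=3  [5,6,7]=1
  size 4 → [0,1,3,4]=1  [1,3,4,7]=4  [2,5,6,7]=1  [3,4,6,7]=6  [4,5,6,7]=4
  size 5 → [0,1,3,4,7]=5  [1,3,4,6,7]=10  [2,4,5,6,7]=5  [3,4,5,6,7]=10
  size 6 → [0,1,3,4,6,7]=15  [1,3,4,5,6,7]=20  [2,3,4,5,6,7]=15
  first=0(p) contributes 35
  first=2(q) contributes 35
|[w]| = 70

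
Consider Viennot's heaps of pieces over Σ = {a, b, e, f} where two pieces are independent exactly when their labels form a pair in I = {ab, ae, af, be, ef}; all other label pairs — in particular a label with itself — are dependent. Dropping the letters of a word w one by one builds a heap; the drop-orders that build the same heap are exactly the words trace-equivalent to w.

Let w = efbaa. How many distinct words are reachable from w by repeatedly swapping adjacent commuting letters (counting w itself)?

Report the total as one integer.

piece 0:e — minimal
piece 1:f — minimal
piece 2:b rests on {1:f}
piece 3:a — minimal
piece 4:a rests on {3:a}
minimal pieces: {0:e, 1:f, 3:a}
ways to finish when only these pieces remain (= sum over removing one remaining piece with nothing left below it):
  1 left: {0}→1  {2}→1  {4}→1
  2 left: {0,2}→2  {0,4}→2  {1,2}→1  {2,4}→2  {3,4}→1
  3 left: {0,1,2}→3  {0,2,4}→6  {0,3,4}→3  {1,2,4}→3  {2,3,4}→3
  placing 0:e first → 6 extensions
  placing 1:f first → 12 extensions
  placing 3:a first → 12 extensions
total linear extensions = 30

30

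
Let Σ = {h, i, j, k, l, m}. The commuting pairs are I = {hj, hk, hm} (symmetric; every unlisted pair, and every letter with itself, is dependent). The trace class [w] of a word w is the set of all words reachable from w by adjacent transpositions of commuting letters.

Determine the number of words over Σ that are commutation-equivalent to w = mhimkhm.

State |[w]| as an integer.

drop 0:m onto floor
drop 1:h onto floor
drop 2:i onto {0:m, 1:h}
drop 3:m onto {2:i}
drop 4:k onto {3:m}
drop 5:h onto {2:i}
drop 6:m onto {4:k}
ground layer = {0:m, 1:h}
drop-orders for the pieces not yet dropped (sum over which currently-grounded one goes next):
  1 to go: {5} 1  {6} 1
  2 to go: {4,6} 1  {5,6} 2
  3 to go: {3,4,6} 1  {4,5,6} 3
  4 to go: {3,4,5,6} 4
  5 to go: {2,3,4,5,6} 4
  if 0:m drops first: 4 orders
  if 1:h drops first: 4 orders
heap linearizations: 8

8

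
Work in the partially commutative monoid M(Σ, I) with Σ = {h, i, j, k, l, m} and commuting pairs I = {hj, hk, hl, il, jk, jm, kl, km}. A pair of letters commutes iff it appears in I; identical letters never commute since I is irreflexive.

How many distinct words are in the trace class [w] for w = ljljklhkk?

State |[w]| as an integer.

504

#0=l has no predecessor
#1=j depends on [0:l]
#2=l depends on [1:j]
#3=j depends on [2:l]
#4=k has no predecessor
#5=l depends on [3:j]
#6=h has no predecessor
#7=k depends on [4:k]
#8=k depends on [7:k]
sources: [0:l, 4:k, 6:h]
N(rest) = Σ N(rest − s) over sources s of rest; N(one piece) = 1:
  size 1 → [5]=1  [6]=1  [8]=1
  size 2 → [3,5]=1  [5,6]=2  [5,8]=2  [6,8]=2  [7,8]=1
  size 3 → [2,3,5]=1  [3,5,6]=3  [3,5,8]=3  [4,7,8]=1  [5,6,8]=6  [5,7,8]=3  [6,7,8]=3
  size 4 → [1,2,3,5]=1  [2,3,5,6]=4  [2,3,5,8]=4  [3,5,6,8]=12  [3,5,7,8]=6  [4,5,7,8]=4  [4,6,7,8]=4  [5,6,7,8]=12
  size 5 → [0,1,2,3,5]=1  [1,2,3,5,6]=5  [1,2,3,5,8]=5  [2,3,5,6,8]=20  [2,3,5,7,8]=10  [3,4,5,7,8]=10  [3,5,6,7,8]=30  [4,5,6,7,8]=20
  size 6 → [0,1,2,3,5,6]=6  [0,1,2,3,5,8]=6  [1,2,3,5,6,8]=30  [1,2,3,5,7,8]=15  [2,3,4,5,7,8]=20  [2,3,5,6,7,8]=60  [3,4,5,6,7,8]=60
  size 7 → [0,1,2,3,5,6,8]=42  [0,1,2,3,5,7,8]=21  [1,2,3,4,5,7,8]=35  [1,2,3,5,6,7,8]=105  [2,3,4,5,6,7,8]=140
  first=0(l) contributes 280
  first=4(k) contributes 168
  first=6(h) contributes 56
|[w]| = 504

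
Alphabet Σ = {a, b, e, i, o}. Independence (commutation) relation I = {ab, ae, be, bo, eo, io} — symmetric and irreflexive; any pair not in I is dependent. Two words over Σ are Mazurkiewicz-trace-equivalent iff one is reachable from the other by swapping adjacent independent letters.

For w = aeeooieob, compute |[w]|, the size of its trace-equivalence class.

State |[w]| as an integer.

222

piece 0:a — minimal
piece 1:e — minimal
piece 2:e rests on {1:e}
piece 3:o rests on {0:a}
piece 4:o rests on {3:o}
piece 5:i rests on {0:a, 2:e}
piece 6:e rests on {5:i}
piece 7:o rests on {4:o}
piece 8:b rests on {5:i}
minimal pieces: {0:a, 1:e}
ways to finish when only these pieces remain (= sum over removing one remaining piece with nothing left below it):
  1 left: {6}→1  {7}→1  {8}→1
  2 left: {4,7}→1  {6,7}→2  {6,8}→2  {7,8}→2
  3 left: {3,4,7}→1  {4,6,7}→3  {4,7,8}→3  {5,6,8}→2  {6,7,8}→6
  4 left: {2,5,6,8}→2  {3,4,6,7}→4  {3,4,7,8}→4  {4,6,7,8}→12  {5,6,7,8}→8
  5 left: {1,2,5,6,8}→2  {2,5,6,7,8}→10  {3,4,6,7,8}→20  {4,5,6,7,8}→20
  6 left: {1,2,5,6,7,8}→12  {2,4,5,6,7,8}→30  {3,4,5,6,7,8}→40
  7 left: {0,3,4,5,6,7,8}→40  {1,2,4,5,6,7,8}→42  {2,3,4,5,6,7,8}→70
  placing 0:a first → 112 extensions
  placing 1:e first → 110 extensions
total linear extensions = 222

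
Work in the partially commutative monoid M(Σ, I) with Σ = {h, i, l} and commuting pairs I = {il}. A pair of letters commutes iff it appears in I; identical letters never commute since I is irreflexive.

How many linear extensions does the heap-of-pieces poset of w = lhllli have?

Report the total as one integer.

4

#0=l has no predecessor
#1=h depends on [0:l]
#2=l depends on [1:h]
#3=l depends on [2:l]
#4=l depends on [3:l]
#5=i depends on [1:h]
sources: [0:l]
N(rest) = Σ N(rest − s) over sources s of rest; N(one piece) = 1:
  size 1 → [4]=1  [5]=1
  size 2 → [3,4]=1  [4,5]=2
  size 3 → [2,3,4]=1  [3,4,5]=3
  size 4 → [2,3,4,5]=4
  first=0(l) contributes 4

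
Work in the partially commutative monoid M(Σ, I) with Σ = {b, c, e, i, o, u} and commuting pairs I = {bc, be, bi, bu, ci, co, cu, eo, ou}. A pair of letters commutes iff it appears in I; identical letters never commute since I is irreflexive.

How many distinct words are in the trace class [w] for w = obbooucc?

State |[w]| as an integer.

#0=o has no predecessor
#1=b depends on [0:o]
#2=b depends on [1:b]
#3=o depends on [2:b]
#4=o depends on [3:o]
#5=u has no predecessor
#6=c has no predecessor
#7=c depends on [6:c]
sources: [0:o, 5:u, 6:c]
N(rest) = Σ N(rest − s) over sources s of rest; N(one piece) = 1:
  size 1 → [4]=1  [5]=1  [7]=1
  size 2 → [3,4]=1  [4,5]=2  [4,7]=2  [5,7]=2  [6,7]=1
  size 3 → [2,3,4]=1  [3,4,5]=3  [3,4,7]=3  [4,5,7]=6  [4,6,7]=3  [5,6,7]=3
  size 4 → [1,2,3,4]=1  [2,3,4,5]=4  [2,3,4,7]=4  [3,4,5,7]=12  [3,4,6,7]=6  [4,5,6,7]=12
  size 5 → [0,1,2,3,4]=1  [1,2,3,4,5]=5  [1,2,3,4,7]=5  [2,3,4,5,7]=20  [2,3,4,6,7]=10  [3,4,5,6,7]=30
  size 6 → [0,1,2,3,4,5]=6  [0,1,2,3,4,7]=6  [1,2,3,4,5,7]=30  [1,2,3,4,6,7]=15  [2,3,4,5,6,7]=60
  first=0(o) contributes 105
  first=5(u) contributes 21
  first=6(c) contributes 42
|[w]| = 168

168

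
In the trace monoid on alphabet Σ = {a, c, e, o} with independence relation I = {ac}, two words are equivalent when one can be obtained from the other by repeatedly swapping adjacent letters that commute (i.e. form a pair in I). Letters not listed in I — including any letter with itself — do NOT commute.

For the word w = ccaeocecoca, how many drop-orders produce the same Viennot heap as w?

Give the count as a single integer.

6

drop 0:c onto floor
drop 1:c onto {0:c}
drop 2:a onto floor
drop 3:e onto {1:c, 2:a}
drop 4:o onto {3:e}
drop 5:c onto {4:o}
drop 6:e onto {5:c}
drop 7:c onto {6:e}
drop 8:o onto {7:c}
drop 9:c onto {8:o}
drop 10:a onto {8:o}
ground layer = {0:c, 2:a}
drop-orders for the pieces not yet dropped (sum over which currently-grounded one goes next):
  1 to go: {9} 1  {10} 1
  2 to go: {9,10} 2
  3 to go: {8,9,10} 2
  4 to go: {7,8,9,10} 2
  5 to go: {6,7,8,9,10} 2
  6 to go: {5,6,7,8,9,10} 2
  7 to go: {4,5,6,7,8,9,10} 2
  8 to go: {3,4,5,6,7,8,9,10} 2
  9 to go: {1,3,4,5,6,7,8,9,10} 2  {2,3,4,5,6,7,8,9,10} 2
  if 0:c drops first: 4 orders
  if 2:a drops first: 2 orders
heap linearizations: 6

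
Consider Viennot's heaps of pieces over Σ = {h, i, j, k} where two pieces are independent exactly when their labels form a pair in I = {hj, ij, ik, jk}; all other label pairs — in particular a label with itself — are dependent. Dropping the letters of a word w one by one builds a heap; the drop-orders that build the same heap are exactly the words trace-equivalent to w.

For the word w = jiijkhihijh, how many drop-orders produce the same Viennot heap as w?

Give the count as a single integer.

495

#0=j has no predecessor
#1=i has no predecessor
#2=i depends on [1:i]
#3=j depends on [0:j]
#4=k has no predecessor
#5=h depends on [2:i, 4:k]
#6=i depends on [5:h]
#7=h depends on [6:i]
#8=i depends on [7:h]
#9=j depends on [3:j]
#10=h depends on [8:i]
sources: [0:j, 1:i, 4:k]
N(rest) = Σ N(rest − s) over sources s of rest; N(one piece) = 1:
  size 1 → [9]=1  [10]=1
  size 2 → [3,9]=1  [8,10]=1  [9,10]=2
  size 3 → [0,3,9]=1  [3,9,10]=3  [7,8,10]=1  [8,9,10]=3
  size 4 → [0,3,9,10]=4  [3,8,9,10]=6  [6,7,8,10]=1  [7,8,9,10]=4
  size 5 → [0,3,8,9,10]=10  [3,7,8,9,10]=10  [5,6,7,8,10]=1  [6,7,8,9,10]=5
  size 6 → [0,3,7,8,9,10]=20  [2,5,6,7,8,10]=1  [3,6,7,8,9,10]=15  [4,5,6,7,8,10]=1  [5,6,7,8,9,10]=6
  size 7 → [0,3,6,7,8,9,10]=35  [1,2,5,6,7,8,10]=1  [2,4,5,6,7,8,10]=2  [2,5,6,7,8,9,10]=7  [3,5,6,7,8,9,10]=21  [4,5,6,7,8,9,10]=7
  size 8 → [0,3,5,6,7,8,9,10]=56  [1,2,4,5,6,7,8,10]=3  [1,2,5,6,7,8,9,10]=8  [2,3,5,6,7,8,9,10]=28  [2,4,5,6,7,8,9,10]=16  [3,4,5,6,7,8,9,10]=28
  size 9 → [0,2,3,5,6,7,8,9,10]=84  [0,3,4,5,6,7,8,9,10]=84  [1,2,3,5,6,7,8,9,10]=36  [1,2,4,5,6,7,8,9,10]=27  [2,3,4,5,6,7,8,9,10]=72
  first=0(j) contributes 135
  first=1(i) contributes 240
  first=4(k) contributes 120
|[w]| = 495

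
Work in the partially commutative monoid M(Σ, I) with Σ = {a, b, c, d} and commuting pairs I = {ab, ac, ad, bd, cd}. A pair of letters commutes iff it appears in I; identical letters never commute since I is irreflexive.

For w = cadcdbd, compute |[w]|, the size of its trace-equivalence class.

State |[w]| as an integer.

0(c) covers ∅
1(a) covers ∅
2(d) covers ∅
3(c) covers 0:c
4(d) covers 2:d
5(b) covers 3:c
6(d) covers 4:d
floor of heap: 0:c, 1:a, 2:d
completions by unplaced set U, small U first (add the entries for U minus each lowest piece of U):
  |U|=1: {1}:1  {5}:1  {6}:1
  |U|=2: {1,5}:2  {1,6}:2  {3,5}:1  {4,6}:1  {5,6}:2
  |U|=3: {0,3,5}:1  {1,3,5}:3  {1,4,6}:3  {1,5,6}:6  {2,4,6}:1  {3,5,6}:3  {4,5,6}:3
  |U|=4: {0,1,3,5}:4  {0,3,5,6}:4  {1,2,4,6}:4  {1,3,5,6}:12  {1,4,5,6}:12  {2,4,5,6}:4  {3,4,5,6}:6
  |U|=5: {0,1,3,5,6}:20  {0,3,4,5,6}:10  {1,2,4,5,6}:20  {1,3,4,5,6}:30  {2,3,4,5,6}:10
  start at 0(c): 60
  start at 1(a): 20
  start at 2(d): 60
sum over floor = 140

140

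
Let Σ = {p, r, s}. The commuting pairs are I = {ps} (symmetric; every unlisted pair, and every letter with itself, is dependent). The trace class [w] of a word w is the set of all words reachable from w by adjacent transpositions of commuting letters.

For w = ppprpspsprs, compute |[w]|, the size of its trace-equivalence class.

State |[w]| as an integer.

#0=p has no predecessor
#1=p depends on [0:p]
#2=p depends on [1:p]
#3=r depends on [2:p]
#4=p depends on [3:r]
#5=s depends on [3:r]
#6=p depends on [4:p]
#7=s depends on [5:s]
#8=p depends on [6:p]
#9=r depends on [7:s, 8:p]
#10=s depends on [9:r]
sources: [0:p]
N(rest) = Σ N(rest − s) over sources s of rest; N(one piece) = 1:
  size 1 → [10]=1
  size 2 → [9,10]=1
  size 3 → [7,9,10]=1  [8,9,10]=1
  size 4 → [5,7,9,10]=1  [6,8,9,10]=1  [7,8,9,10]=2
  size 5 → [4,6,8,9,10]=1  [5,7,8,9,10]=3  [6,7,8,9,10]=3
  size 6 → [4,6,7,8,9,10]=4  [5,6,7,8,9,10]=6
  size 7 → [4,5,6,7,8,9,10]=10
  size 8 → [3,4,5,6,7,8,9,10]=10
  size 9 → [2,3,4,5,6,7,8,9,10]=10
  first=0(p) contributes 10

10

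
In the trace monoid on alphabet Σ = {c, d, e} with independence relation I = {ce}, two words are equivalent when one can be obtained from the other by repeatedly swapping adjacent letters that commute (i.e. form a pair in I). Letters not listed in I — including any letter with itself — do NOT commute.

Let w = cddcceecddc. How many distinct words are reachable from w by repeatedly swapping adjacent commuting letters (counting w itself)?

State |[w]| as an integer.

0(c) covers ∅
1(d) covers 0:c
2(d) covers 1:d
3(c) covers 2:d
4(c) covers 3:c
5(e) covers 2:d
6(e) covers 5:e
7(c) covers 4:c
8(d) covers 6:e, 7:c
9(d) covers 8:d
10(c) covers 9:d
floor of heap: 0:c
completions by unplaced set U, small U first (add the entries for U minus each lowest piece of U):
  |U|=1: {10}:1
  |U|=2: {9,10}:1
  |U|=3: {8,9,10}:1
  |U|=4: {6,8,9,10}:1  {7,8,9,10}:1
  |U|=5: {4,7,8,9,10}:1  {5,6,8,9,10}:1  {6,7,8,9,10}:2
  |U|=6: {3,4,7,8,9,10}:1  {4,6,7,8,9,10}:3  {5,6,7,8,9,10}:3
  |U|=7: {3,4,6,7,8,9,10}:4  {4,5,6,7,8,9,10}:6
  |U|=8: {3,4,5,6,7,8,9,10}:10
  |U|=9: {2,3,4,5,6,7,8,9,10}:10
  start at 0(c): 10

10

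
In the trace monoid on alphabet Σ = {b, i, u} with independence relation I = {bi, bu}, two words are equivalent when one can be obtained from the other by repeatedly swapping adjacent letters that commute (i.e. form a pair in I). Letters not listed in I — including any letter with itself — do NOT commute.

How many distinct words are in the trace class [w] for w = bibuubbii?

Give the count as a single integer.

0(b) covers ∅
1(i) covers ∅
2(b) covers 0:b
3(u) covers 1:i
4(u) covers 3:u
5(b) covers 2:b
6(b) covers 5:b
7(i) covers 4:u
8(i) covers 7:i
floor of heap: 0:b, 1:i
completions by unplaced set U, small U first (add the entries for U minus each lowest piece of U):
  |U|=1: {6}:1  {8}:1
  |U|=2: {5,6}:1  {6,8}:2  {7,8}:1
  |U|=3: {2,5,6}:1  {4,7,8}:1  {5,6,8}:3  {6,7,8}:3
  |U|=4: {0,2,5,6}:1  {2,5,6,8}:4  {3,4,7,8}:1  {4,6,7,8}:4  {5,6,7,8}:6
  |U|=5: {0,2,5,6,8}:5  {1,3,4,7,8}:1  {2,5,6,7,8}:10  {3,4,6,7,8}:5  {4,5,6,7,8}:10
  |U|=6: {0,2,5,6,7,8}:15  {1,3,4,6,7,8}:6  {2,4,5,6,7,8}:20  {3,4,5,6,7,8}:15
  |U|=7: {0,2,4,5,6,7,8}:35  {1,3,4,5,6,7,8}:21  {2,3,4,5,6,7,8}:35
  start at 0(b): 56
  start at 1(i): 70
sum over floor = 126

126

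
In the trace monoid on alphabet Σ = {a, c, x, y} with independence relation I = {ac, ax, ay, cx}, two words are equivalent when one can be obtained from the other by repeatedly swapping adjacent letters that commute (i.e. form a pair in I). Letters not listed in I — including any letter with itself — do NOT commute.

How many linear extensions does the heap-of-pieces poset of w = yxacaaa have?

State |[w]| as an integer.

0(y) covers ∅
1(x) covers 0:y
2(a) covers ∅
3(c) covers 0:y
4(a) covers 2:a
5(a) covers 4:a
6(a) covers 5:a
floor of heap: 0:y, 2:a
completions by unplaced set U, small U first (add the entries for U minus each lowest piece of U):
  |U|=1: {1}:1  {3}:1  {6}:1
  |U|=2: {1,3}:2  {1,6}:2  {3,6}:2  {5,6}:1
  |U|=3: {0,1,3}:2  {1,3,6}:6  {1,5,6}:3  {3,5,6}:3  {4,5,6}:1
  |U|=4: {0,1,3,6}:8  {1,3,5,6}:12  {1,4,5,6}:4  {2,4,5,6}:1  {3,4,5,6}:4
  |U|=5: {0,1,3,5,6}:20  {1,2,4,5,6}:5  {1,3,4,5,6}:20  {2,3,4,5,6}:5
  start at 0(y): 30
  start at 2(a): 40
sum over floor = 70

70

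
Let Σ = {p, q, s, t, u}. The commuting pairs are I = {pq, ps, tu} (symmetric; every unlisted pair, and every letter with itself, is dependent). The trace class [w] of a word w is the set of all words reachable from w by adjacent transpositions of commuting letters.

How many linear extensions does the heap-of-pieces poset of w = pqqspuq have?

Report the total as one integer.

piece 0:p — minimal
piece 1:q — minimal
piece 2:q rests on {1:q}
piece 3:s rests on {2:q}
piece 4:p rests on {0:p}
piece 5:u rests on {3:s, 4:p}
piece 6:q rests on {5:u}
minimal pieces: {0:p, 1:q}
ways to finish when only these pieces remain (= sum over removing one remaining piece with nothing left below it):
  1 left: {6}→1
  2 left: {5,6}→1
  3 left: {3,5,6}→1  {4,5,6}→1
  4 left: {0,4,5,6}→1  {2,3,5,6}→1  {3,4,5,6}→2
  5 left: {0,3,4,5,6}→3  {1,2,3,5,6}→1  {2,3,4,5,6}→3
  placing 0:p first → 4 extensions
  placing 1:q first → 6 extensions
total linear extensions = 10

10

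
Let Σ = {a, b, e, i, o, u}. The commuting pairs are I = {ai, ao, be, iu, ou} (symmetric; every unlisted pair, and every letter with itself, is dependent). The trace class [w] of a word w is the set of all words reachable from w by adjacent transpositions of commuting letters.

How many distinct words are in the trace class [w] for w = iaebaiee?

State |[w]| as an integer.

0(i) covers ∅
1(a) covers ∅
2(e) covers 0:i, 1:a
3(b) covers 0:i, 1:a
4(a) covers 2:e, 3:b
5(i) covers 2:e, 3:b
6(e) covers 4:a, 5:i
7(e) covers 6:e
floor of heap: 0:i, 1:a
completions by unplaced set U, small U first (add the entries for U minus each lowest piece of U):
  |U|=1: {7}:1
  |U|=2: {6,7}:1
  |U|=3: {4,6,7}:1  {5,6,7}:1
  |U|=4: {4,5,6,7}:2
  |U|=5: {2,4,5,6,7}:2  {3,4,5,6,7}:2
  |U|=6: {2,3,4,5,6,7}:4
  start at 0(i): 4
  start at 1(a): 4
sum over floor = 8

8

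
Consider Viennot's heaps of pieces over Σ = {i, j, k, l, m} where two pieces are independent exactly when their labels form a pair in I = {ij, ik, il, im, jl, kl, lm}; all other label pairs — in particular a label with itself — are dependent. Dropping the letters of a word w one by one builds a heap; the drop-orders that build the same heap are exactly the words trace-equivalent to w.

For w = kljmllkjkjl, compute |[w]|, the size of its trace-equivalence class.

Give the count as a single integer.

330

0(k) covers ∅
1(l) covers ∅
2(j) covers 0:k
3(m) covers 2:j
4(l) covers 1:l
5(l) covers 4:l
6(k) covers 3:m
7(j) covers 6:k
8(k) covers 7:j
9(j) covers 8:k
10(l) covers 5:l
floor of heap: 0:k, 1:l
completions by unplaced set U, small U first (add the entries for U minus each lowest piece of U):
  |U|=1: {9}:1  {10}:1
  |U|=2: {5,10}:1  {8,9}:1  {9,10}:2
  |U|=3: {4,5,10}:1  {5,9,10}:3  {7,8,9}:1  {8,9,10}:3
  |U|=4: {1,4,5,10}:1  {4,5,9,10}:4  {5,8,9,10}:6  {6,7,8,9}:1  {7,8,9,10}:4
  |U|=5: {1,4,5,9,10}:5  {3,6,7,8,9}:1  {4,5,8,9,10}:10  {5,7,8,9,10}:10  {6,7,8,9,10}:5
  |U|=6: {1,4,5,8,9,10}:15  {2,3,6,7,8,9}:1  {3,6,7,8,9,10}:6  {4,5,7,8,9,10}:20  {5,6,7,8,9,10}:15
  |U|=7: {0,2,3,6,7,8,9}:1  {1,4,5,7,8,9,10}:35  {2,3,6,7,8,9,10}:7  {3,5,6,7,8,9,10}:21  {4,5,6,7,8,9,10}:35
  |U|=8: {0,2,3,6,7,8,9,10}:8  {1,4,5,6,7,8,9,10}:70  {2,3,5,6,7,8,9,10}:28  {3,4,5,6,7,8,9,10}:56
  |U|=9: {0,2,3,5,6,7,8,9,10}:36  {1,3,4,5,6,7,8,9,10}:126  {2,3,4,5,6,7,8,9,10}:84
  start at 0(k): 210
  start at 1(l): 120
sum over floor = 330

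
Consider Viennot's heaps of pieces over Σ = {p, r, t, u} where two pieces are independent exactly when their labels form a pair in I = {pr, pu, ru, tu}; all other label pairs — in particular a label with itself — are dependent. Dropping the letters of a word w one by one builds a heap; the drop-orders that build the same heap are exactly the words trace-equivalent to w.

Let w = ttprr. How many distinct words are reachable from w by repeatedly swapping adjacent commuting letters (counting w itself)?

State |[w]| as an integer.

3

0(t) covers ∅
1(t) covers 0:t
2(p) covers 1:t
3(r) covers 1:t
4(r) covers 3:r
floor of heap: 0:t
completions by unplaced set U, small U first (add the entries for U minus each lowest piece of U):
  |U|=1: {2}:1  {4}:1
  |U|=2: {2,4}:2  {3,4}:1
  |U|=3: {2,3,4}:3
  start at 0(t): 3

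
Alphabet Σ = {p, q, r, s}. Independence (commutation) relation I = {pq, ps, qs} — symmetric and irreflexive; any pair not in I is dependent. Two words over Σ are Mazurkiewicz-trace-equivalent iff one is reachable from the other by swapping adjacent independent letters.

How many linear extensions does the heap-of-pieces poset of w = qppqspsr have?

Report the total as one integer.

210

0(q) covers ∅
1(p) covers ∅
2(p) covers 1:p
3(q) covers 0:q
4(s) covers ∅
5(p) covers 2:p
6(s) covers 4:s
7(r) covers 3:q, 5:p, 6:s
floor of heap: 0:q, 1:p, 4:s
completions by unplaced set U, small U first (add the entries for U minus each lowest piece of U):
  |U|=1: {7}:1
  |U|=2: {3,7}:1  {5,7}:1  {6,7}:1
  |U|=3: {0,3,7}:1  {2,5,7}:1  {3,5,7}:2  {3,6,7}:2  {4,6,7}:1  {5,6,7}:2
  |U|=4: {0,3,5,7}:3  {0,3,6,7}:3  {1,2,5,7}:1  {2,3,5,7}:3  {2,5,6,7}:3  {3,4,6,7}:3  {3,5,6,7}:6  {4,5,6,7}:3
  |U|=5: {0,2,3,5,7}:6  {0,3,4,6,7}:6  {0,3,5,6,7}:12  {1,2,3,5,7}:4  {1,2,5,6,7}:4  {2,3,5,6,7}:12  {2,4,5,6,7}:6  {3,4,5,6,7}:12
  |U|=6: {0,1,2,3,5,7}:10  {0,2,3,5,6,7}:30  {0,3,4,5,6,7}:30  {1,2,3,5,6,7}:20  {1,2,4,5,6,7}:10  {2,3,4,5,6,7}:30
  start at 0(q): 60
  start at 1(p): 90
  start at 4(s): 60
sum over floor = 210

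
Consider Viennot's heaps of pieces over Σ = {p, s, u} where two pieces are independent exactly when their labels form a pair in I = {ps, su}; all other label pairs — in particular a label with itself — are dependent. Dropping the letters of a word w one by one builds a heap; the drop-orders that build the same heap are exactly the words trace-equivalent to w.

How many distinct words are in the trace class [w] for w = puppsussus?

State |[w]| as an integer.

210

drop 0:p onto floor
drop 1:u onto {0:p}
drop 2:p onto {1:u}
drop 3:p onto {2:p}
drop 4:s onto floor
drop 5:u onto {3:p}
drop 6:s onto {4:s}
drop 7:s onto {6:s}
drop 8:u onto {5:u}
drop 9:s onto {7:s}
ground layer = {0:p, 4:s}
drop-orders for the pieces not yet dropped (sum over which currently-grounded one goes next):
  1 to go: {8} 1  {9} 1
  2 to go: {5,8} 1  {7,9} 1  {8,9} 2
  3 to go: {3,5,8} 1  {5,8,9} 3  {6,7,9} 1  {7,8,9} 3
  4 to go: {2,3,5,8} 1  {3,5,8,9} 4  {4,6,7,9} 1  {5,7,8,9} 6  {6,7,8,9} 4
  5 to go: {1,2,3,5,8} 1  {2,3,5,8,9} 5  {3,5,7,8,9} 10  {4,6,7,8,9} 5  {5,6,7,8,9} 10
  6 to go: {0,1,2,3,5,8} 1  {1,2,3,5,8,9} 6  {2,3,5,7,8,9} 15  {3,5,6,7,8,9} 20  {4,5,6,7,8,9} 15
  7 to go: {0,1,2,3,5,8,9} 7  {1,2,3,5,7,8,9} 21  {2,3,5,6,7,8,9} 35  {3,4,5,6,7,8,9} 35
  8 to go: {0,1,2,3,5,7,8,9} 28  {1,2,3,5,6,7,8,9} 56  {2,3,4,5,6,7,8,9} 70
  if 0:p drops first: 126 orders
  if 4:s drops first: 84 orders
heap linearizations: 210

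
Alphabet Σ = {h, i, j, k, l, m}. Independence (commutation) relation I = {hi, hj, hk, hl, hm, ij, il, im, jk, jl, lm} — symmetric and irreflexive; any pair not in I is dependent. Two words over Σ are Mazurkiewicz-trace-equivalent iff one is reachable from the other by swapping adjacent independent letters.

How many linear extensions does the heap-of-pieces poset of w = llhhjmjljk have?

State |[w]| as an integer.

2925

piece 0:l — minimal
piece 1:l rests on {0:l}
piece 2:h — minimal
piece 3:h rests on {2:h}
piece 4:j — minimal
piece 5:m rests on {4:j}
piece 6:j rests on {5:m}
piece 7:l rests on {1:l}
piece 8:j rests on {6:j}
piece 9:k rests on {5:m, 7:l}
minimal pieces: {0:l, 2:h, 4:j}
ways to finish when only these pieces remain (= sum over removing one remaining piece with nothing left below it):
  1 left: {3}→1  {8}→1  {9}→1
  2 left: {2,3}→1  {3,8}→2  {3,9}→2  {6,8}→1  {7,9}→1  {8,9}→2
  3 left: {1,7,9}→1  {2,3,8}→3  {2,3,9}→3  {3,6,8}→3  {3,7,9}→3  {3,8,9}→6  {6,8,9}→3  {7,8,9}→3
  4 left: {0,1,7,9}→1  {1,3,7,9}→4  {1,7,8,9}→4  {2,3,6,8}→6  {2,3,7,9}→6  {2,3,8,9}→12  {3,6,8,9}→12  {3,7,8,9}→12  {5,6,8,9}→3  {6,7,8,9}→6
  5 left: {0,1,3,7,9}→5  {0,1,7,8,9}→5  {1,2,3,7,9}→10  {1,3,7,8,9}→20  {1,6,7,8,9}→10  {2,3,6,8,9}→30  {2,3,7,8,9}→30  {3,5,6,8,9}→15  {3,6,7,8,9}→30  {4,5,6,8,9}→3  {5,6,7,8,9}→9
  6 left: {0,1,2,3,7,9}→15  {0,1,3,7,8,9}→30  {0,1,6,7,8,9}→15  {1,2,3,7,8,9}→60  {1,3,6,7,8,9}→60  {1,5,6,7,8,9}→19  {2,3,5,6,8,9}→45  {2,3,6,7,8,9}→90  {3,4,5,6,8,9}→18  {3,5,6,7,8,9}→54  {4,5,6,7,8,9}→12
  7 left: {0,1,2,3,7,8,9}→105  {0,1,3,6,7,8,9}→105  {0,1,5,6,7,8,9}→34  {1,2,3,6,7,8,9}→210  {1,3,5,6,7,8,9}→133  {1,4,5,6,7,8,9}→31  {2,3,4,5,6,8,9}→63  {2,3,5,6,7,8,9}→189  {3,4,5,6,7,8,9}→84
  8 left: {0,1,2,3,6,7,8,9}→420  {0,1,3,5,6,7,8,9}→272  {0,1,4,5,6,7,8,9}→65  {1,2,3,5,6,7,8,9}→532  {1,3,4,5,6,7,8,9}→248  {2,3,4,5,6,7,8,9}→336
  placing 0:l first → 1116 extensions
  placing 2:h first → 585 extensions
  placing 4:j first → 1224 extensions
total linear extensions = 2925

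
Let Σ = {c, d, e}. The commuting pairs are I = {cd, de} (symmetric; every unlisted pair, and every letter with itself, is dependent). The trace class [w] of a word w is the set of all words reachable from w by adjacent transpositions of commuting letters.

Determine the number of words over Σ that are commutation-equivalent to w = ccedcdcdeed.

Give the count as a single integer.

330

drop 0:c onto floor
drop 1:c onto {0:c}
drop 2:e onto {1:c}
drop 3:d onto floor
drop 4:c onto {2:e}
drop 5:d onto {3:d}
drop 6:c onto {4:c}
drop 7:d onto {5:d}
drop 8:e onto {6:c}
drop 9:e onto {8:e}
drop 10:d onto {7:d}
ground layer = {0:c, 3:d}
drop-orders for the pieces not yet dropped (sum over which currently-grounded one goes next):
  1 to go: {9} 1  {10} 1
  2 to go: {7,10} 1  {8,9} 1  {9,10} 2
  3 to go: {5,7,10} 1  {6,8,9} 1  {7,9,10} 3  {8,9,10} 3
  4 to go: {3,5,7,10} 1  {4,6,8,9} 1  {5,7,9,10} 4  {6,8,9,10} 4  {7,8,9,10} 6
  5 to go: {2,4,6,8,9} 1  {3,5,7,9,10} 5  {4,6,8,9,10} 5  {5,7,8,9,10} 10  {6,7,8,9,10} 10
  6 to go: {1,2,4,6,8,9} 1  {2,4,6,8,9,10} 6  {3,5,7,8,9,10} 15  {4,6,7,8,9,10} 15  {5,6,7,8,9,10} 20
  7 to go: {0,1,2,4,6,8,9} 1  {1,2,4,6,8,9,10} 7  {2,4,6,7,8,9,10} 21  {3,5,6,7,8,9,10} 35  {4,5,6,7,8,9,10} 35
  8 to go: {0,1,2,4,6,8,9,10} 8  {1,2,4,6,7,8,9,10} 28  {2,4,5,6,7,8,9,10} 56  {3,4,5,6,7,8,9,10} 70
  9 to go: {0,1,2,4,6,7,8,9,10} 36  {1,2,4,5,6,7,8,9,10} 84  {2,3,4,5,6,7,8,9,10} 126
  if 0:c drops first: 210 orders
  if 3:d drops first: 120 orders
heap linearizations: 330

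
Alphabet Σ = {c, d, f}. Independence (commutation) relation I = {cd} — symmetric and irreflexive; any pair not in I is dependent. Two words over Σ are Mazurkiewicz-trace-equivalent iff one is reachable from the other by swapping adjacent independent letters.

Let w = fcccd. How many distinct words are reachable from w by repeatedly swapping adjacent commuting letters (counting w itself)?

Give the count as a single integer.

4

piece 0:f — minimal
piece 1:c rests on {0:f}
piece 2:c rests on {1:c}
piece 3:c rests on {2:c}
piece 4:d rests on {0:f}
minimal pieces: {0:f}
ways to finish when only these pieces remain (= sum over removing one remaining piece with nothing left below it):
  1 left: {3}→1  {4}→1
  2 left: {2,3}→1  {3,4}→2
  3 left: {1,2,3}→1  {2,3,4}→3
  placing 0:f first → 4 extensions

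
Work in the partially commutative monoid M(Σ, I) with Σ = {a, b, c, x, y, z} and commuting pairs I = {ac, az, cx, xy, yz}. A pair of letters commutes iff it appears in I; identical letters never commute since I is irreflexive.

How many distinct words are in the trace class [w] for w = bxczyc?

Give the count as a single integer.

#0=b has no predecessor
#1=x depends on [0:b]
#2=c depends on [0:b]
#3=z depends on [1:x, 2:c]
#4=y depends on [2:c]
#5=c depends on [3:z, 4:y]
sources: [0:b]
N(rest) = Σ N(rest − s) over sources s of rest; N(one piece) = 1:
  size 1 → [5]=1
  size 2 → [3,5]=1  [4,5]=1
  size 3 → [1,3,5]=1  [3,4,5]=2
  size 4 → [1,3,4,5]=3  [2,3,4,5]=2
  first=0(b) contributes 5

5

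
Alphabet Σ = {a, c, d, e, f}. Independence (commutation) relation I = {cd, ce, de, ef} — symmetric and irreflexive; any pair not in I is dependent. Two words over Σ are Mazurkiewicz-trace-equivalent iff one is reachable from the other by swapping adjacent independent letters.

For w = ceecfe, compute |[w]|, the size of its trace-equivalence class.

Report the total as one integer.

20

0(c) covers ∅
1(e) covers ∅
2(e) covers 1:e
3(c) covers 0:c
4(f) covers 3:c
5(e) covers 2:e
floor of heap: 0:c, 1:e
completions by unplaced set U, small U first (add the entries for U minus each lowest piece of U):
  |U|=1: {4}:1  {5}:1
  |U|=2: {2,5}:1  {3,4}:1  {4,5}:2
  |U|=3: {0,3,4}:1  {1,2,5}:1  {2,4,5}:3  {3,4,5}:3
  |U|=4: {0,3,4,5}:4  {1,2,4,5}:4  {2,3,4,5}:6
  start at 0(c): 10
  start at 1(e): 10
sum over floor = 20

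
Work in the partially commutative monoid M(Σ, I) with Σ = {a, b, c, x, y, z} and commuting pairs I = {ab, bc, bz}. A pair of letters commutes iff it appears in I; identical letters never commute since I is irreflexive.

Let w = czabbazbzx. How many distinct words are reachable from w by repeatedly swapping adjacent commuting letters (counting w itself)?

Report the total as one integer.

84

#0=c has no predecessor
#1=z depends on [0:c]
#2=a depends on [1:z]
#3=b has no predecessor
#4=b depends on [3:b]
#5=a depends on [2:a]
#6=z depends on [5:a]
#7=b depends on [4:b]
#8=z depends on [6:z]
#9=x depends on [7:b, 8:z]
sources: [0:c, 3:b]
N(rest) = Σ N(rest − s) over sources s of rest; N(one piece) = 1:
  size 1 → [9]=1
  size 2 → [7,9]=1  [8,9]=1
  size 3 → [4,7,9]=1  [6,8,9]=1  [7,8,9]=2
  size 4 → [3,4,7,9]=1  [4,7,8,9]=3  [5,6,8,9]=1  [6,7,8,9]=3
  size 5 → [2,5,6,8,9]=1  [3,4,7,8,9]=4  [4,6,7,8,9]=6  [5,6,7,8,9]=4
  size 6 → [1,2,5,6,8,9]=1  [2,5,6,7,8,9]=5  [3,4,6,7,8,9]=10  [4,5,6,7,8,9]=10
  size 7 → [0,1,2,5,6,8,9]=1  [1,2,5,6,7,8,9]=6  [2,4,5,6,7,8,9]=15  [3,4,5,6,7,8,9]=20
  size 8 → [0,1,2,5,6,7,8,9]=7  [1,2,4,5,6,7,8,9]=21  [2,3,4,5,6,7,8,9]=35
  first=0(c) contributes 56
  first=3(b) contributes 28
|[w]| = 84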